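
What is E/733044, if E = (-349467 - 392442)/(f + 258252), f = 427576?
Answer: -247303/167580700144 ≈ -1.4757e-6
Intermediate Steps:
E = -741909/685828 (E = (-349467 - 392442)/(427576 + 258252) = -741909/685828 ≈ -1.0818)
E/733044 = -741909/685828/733044 = -741909/685828*1/733044 = -247303/167580700144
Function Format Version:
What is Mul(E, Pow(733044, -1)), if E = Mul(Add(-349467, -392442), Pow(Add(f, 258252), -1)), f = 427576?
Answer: Rational(-247303, 167580700144) ≈ -1.4757e-6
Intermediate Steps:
E = Rational(-741909, 685828) (E = Mul(Add(-349467, -392442), Pow(Add(427576, 258252), -1)) = Mul(-741909, Pow(685828, -1)) = Mul(-741909, Rational(1, 685828)) = Rational(-741909, 685828) ≈ -1.0818)
Mul(E, Pow(733044, -1)) = Mul(Rational(-741909, 685828), Pow(733044, -1)) = Mul(Rational(-741909, 685828), Rational(1, 733044)) = Rational(-247303, 167580700144)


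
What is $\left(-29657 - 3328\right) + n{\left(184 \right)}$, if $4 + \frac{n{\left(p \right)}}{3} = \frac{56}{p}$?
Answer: $- \frac{758910}{23} \approx -32996.0$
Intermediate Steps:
$n{\left(p \right)} = -12 + \frac{168}{p}$ ($n{\left(p \right)} = -12 + 3 \frac{56}{p} = -12 + \frac{168}{p}$)
$\left(-29657 - 3328\right) + n{\left(184 \right)} = \left(-29657 - 3328\right) - \left(12 - \frac{168}{184}\right) = -32985 + \left(-12 + 168 \cdot \frac{1}{184}\right) = -32985 + \left(-12 + \frac{21}{23}\right) = -32985 - \frac{255}{23} = - \frac{758910}{23}$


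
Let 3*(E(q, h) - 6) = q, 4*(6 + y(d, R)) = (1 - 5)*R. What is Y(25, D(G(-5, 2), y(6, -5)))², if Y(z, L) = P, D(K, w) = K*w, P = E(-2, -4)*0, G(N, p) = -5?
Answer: 0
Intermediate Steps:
y(d, R) = -6 - R (y(d, R) = -6 + ((1 - 5)*R)/4 = -6 + (-4*R)/4 = -6 - R)
E(q, h) = 6 + q/3
P = 0 (P = (6 + (⅓)*(-2))*0 = (6 - ⅔)*0 = (16/3)*0 = 0)
Y(z, L) = 0
Y(25, D(G(-5, 2), y(6, -5)))² = 0² = 0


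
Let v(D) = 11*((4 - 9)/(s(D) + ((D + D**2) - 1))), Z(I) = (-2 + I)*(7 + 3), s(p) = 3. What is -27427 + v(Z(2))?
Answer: -54909/2 ≈ -27455.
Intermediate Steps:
Z(I) = -20 + 10*I (Z(I) = (-2 + I)*10 = -20 + 10*I)
v(D) = -55/(2 + D + D**2) (v(D) = 11*((4 - 9)/(3 + ((D + D**2) - 1))) = 11*(-5/(3 + (-1 + D + D**2))) = 11*(-5/(2 + D + D**2)) = -55/(2 + D + D**2))
-27427 + v(Z(2)) = -27427 - 55/(2 + (-20 + 10*2) + (-20 + 10*2)**2) = -27427 - 55/(2 + (-20 + 20) + (-20 + 20)**2) = -27427 - 55/(2 + 0 + 0**2) = -27427 - 55/(2 + 0 + 0) = -27427 - 55/2 = -54909/2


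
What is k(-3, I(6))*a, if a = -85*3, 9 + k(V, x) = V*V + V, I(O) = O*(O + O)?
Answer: 765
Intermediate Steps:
I(O) = 2*O² (I(O) = O*(2*O) = 2*O²)
k(V, x) = -9 + V + V² (k(V, x) = -9 + (V*V + V) = -9 + (V² + V) = -9 + (V + V²) = -9 + V + V²)
a = -255
k(-3, I(6))*a = (-9 - 3 + (-3)²)*(-255) = (-9 - 3 + 9)*(-255) = -3*(-255) = 765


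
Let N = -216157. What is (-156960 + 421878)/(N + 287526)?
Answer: 264918/71369 ≈ 3.7119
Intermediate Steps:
(-156960 + 421878)/(N + 287526) = (-156960 + 421878)/(-216157 + 287526) = 264918/71369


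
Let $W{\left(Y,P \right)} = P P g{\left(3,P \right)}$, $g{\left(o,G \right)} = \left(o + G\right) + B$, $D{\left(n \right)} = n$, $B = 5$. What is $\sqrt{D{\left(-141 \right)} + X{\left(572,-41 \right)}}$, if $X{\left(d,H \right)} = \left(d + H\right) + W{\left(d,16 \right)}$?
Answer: $33 \sqrt{6} \approx 80.833$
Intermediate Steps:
$g{\left(o,G \right)} = 5 + G + o$ ($g{\left(o,G \right)} = \left(o + G\right) + 5 = \left(G + o\right) + 5 = 5 + G + o$)
$W{\left(Y,P \right)} = P^{2} \left(8 + P\right)$ ($W{\left(Y,P \right)} = P P \left(5 + P + 3\right) = P^{2} \left(8 + P\right)$)
$X{\left(d,H \right)} = 6144 + H + d$ ($X{\left(d,H \right)} = \left(d + H\right) + 16^{2} \left(8 + 16\right) = \left(H + d\right) + 256 \cdot 24 = \left(H + d\right) + 6144 = 6144 + H + d$)
$\sqrt{D{\left(-141 \right)} + X{\left(572,-41 \right)}} = \sqrt{-141 + \left(6144 - 41 + 572\right)} = \sqrt{-141 + 6675} = \sqrt{6534} = 33 \sqrt{6}$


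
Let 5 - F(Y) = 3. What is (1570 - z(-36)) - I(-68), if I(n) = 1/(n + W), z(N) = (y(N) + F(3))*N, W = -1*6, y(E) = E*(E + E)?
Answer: 7026597/74 ≈ 94954.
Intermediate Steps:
y(E) = 2*E² (y(E) = E*(2*E) = 2*E²)
F(Y) = 2 (F(Y) = 5 - 1*3 = 5 - 3 = 2)
W = -6
z(N) = N*(2 + 2*N²) (z(N) = (2*N² + 2)*N = (2 + 2*N²)*N = N*(2 + 2*N²))
I(n) = 1/(-6 + n) (I(n) = 1/(n - 6) = 1/(-6 + n))
(1570 - z(-36)) - I(-68) = (1570 - 2*(-36)*(1 + (-36)²)) - 1/(-6 - 68) = (1570 - 2*(-36)*(1 + 1296)) - 1/(-74) = (1570 - 2*(-36)*1297) - 1*(-1/74) = (1570 - 1*(-93384)) + 1/74 = (1570 + 93384) + 1/74 = 94954 + 1/74 = 7026597/74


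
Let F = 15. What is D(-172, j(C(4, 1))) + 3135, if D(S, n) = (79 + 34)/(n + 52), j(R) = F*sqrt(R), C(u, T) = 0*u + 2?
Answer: 3536083/1127 - 1695*sqrt(2)/2254 ≈ 3136.5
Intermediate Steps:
C(u, T) = 2 (C(u, T) = 0 + 2 = 2)
j(R) = 15*sqrt(R)
D(S, n) = 113/(52 + n)
D(-172, j(C(4, 1))) + 3135 = 113/(52 + 15*sqrt(2)) + 3135 = 3135 + 113/(52 + 15*sqrt(2))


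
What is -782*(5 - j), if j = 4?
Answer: -782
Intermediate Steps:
-782*(5 - j) = -782*(5 - 1*4) = -782*(5 - 4) = -782*1 = -782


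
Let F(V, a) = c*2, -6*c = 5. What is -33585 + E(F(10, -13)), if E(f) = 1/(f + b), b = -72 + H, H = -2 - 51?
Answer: -12762303/380 ≈ -33585.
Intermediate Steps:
c = -5/6 (c = -1/6*5 = -5/6 ≈ -0.83333)
H = -53
F(V, a) = -5/3 (F(V, a) = -5/6*2 = -5/3)
b = -125 (b = -72 - 53 = -125)
E(f) = 1/(-125 + f) (E(f) = 1/(f - 125) = 1/(-125 + f))
-33585 + E(F(10, -13)) = -33585 + 1/(-125 - 5/3) = -33585 + 1/(-380/3) = -33585 - 3/380 = -12762303/380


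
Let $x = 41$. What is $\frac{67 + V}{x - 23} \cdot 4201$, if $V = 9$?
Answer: $\frac{159638}{9} \approx 17738.0$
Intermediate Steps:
$\frac{67 + V}{x - 23} \cdot 4201 = \frac{67 + 9}{41 - 23} \cdot 4201 = \frac{76}{18} \cdot 4201 = 76 \cdot \frac{1}{18} \cdot 4201 = \frac{38}{9} \cdot 4201 = \frac{159638}{9}$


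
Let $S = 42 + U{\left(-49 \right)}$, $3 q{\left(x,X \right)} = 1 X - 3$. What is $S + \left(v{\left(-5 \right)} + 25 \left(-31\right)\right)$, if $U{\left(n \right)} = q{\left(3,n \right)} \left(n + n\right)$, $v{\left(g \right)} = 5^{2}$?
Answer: $\frac{2972}{3} \approx 990.67$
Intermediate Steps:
$v{\left(g \right)} = 25$
$q{\left(x,X \right)} = -1 + \frac{X}{3}$ ($q{\left(x,X \right)} = \frac{1 X - 3}{3} = \frac{X - 3}{3} = \frac{-3 + X}{3} = -1 + \frac{X}{3}$)
$U{\left(n \right)} = 2 n \left(-1 + \frac{n}{3}\right)$ ($U{\left(n \right)} = \left(-1 + \frac{n}{3}\right) \left(n + n\right) = \left(-1 + \frac{n}{3}\right) 2 n = 2 n \left(-1 + \frac{n}{3}\right)$)
$S = \frac{5222}{3}$ ($S = 42 + \frac{2}{3} \left(-49\right) \left(-3 - 49\right) = 42 + \frac{2}{3} \left(-49\right) \left(-52\right) = 42 + \frac{5096}{3} = \frac{5222}{3} \approx 1740.7$)
$S + \left(v{\left(-5 \right)} + 25 \left(-31\right)\right) = \frac{5222}{3} + \left(25 + 25 \left(-31\right)\right) = \frac{5222}{3} + \left(25 - 775\right) = \frac{5222}{3} - 750 = \frac{2972}{3}$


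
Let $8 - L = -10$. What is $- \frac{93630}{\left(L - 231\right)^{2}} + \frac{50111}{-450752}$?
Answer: $- \frac{14825798573}{6816722496} \approx -2.1749$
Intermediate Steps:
$L = 18$ ($L = 8 - -10 = 8 + 10 = 18$)
$- \frac{93630}{\left(L - 231\right)^{2}} + \frac{50111}{-450752} = - \frac{93630}{\left(18 - 231\right)^{2}} + \frac{50111}{-450752} = - \frac{93630}{\left(-213\right)^{2}} + 50111 \left(- \frac{1}{450752}\right) = - \frac{93630}{45369} - \frac{50111}{450752} = \left(-93630\right) \frac{1}{45369} - \frac{50111}{450752} = - \frac{31210}{15123} - \frac{50111}{450752} = - \frac{14825798573}{6816722496}$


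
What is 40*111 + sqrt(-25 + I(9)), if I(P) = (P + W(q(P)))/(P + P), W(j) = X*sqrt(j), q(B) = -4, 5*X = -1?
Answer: 4440 + sqrt(-22050 - 20*I)/30 ≈ 4440.0 - 4.9497*I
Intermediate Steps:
X = -1/5 (X = (1/5)*(-1) = -1/5 ≈ -0.20000)
W(j) = -sqrt(j)/5
I(P) = (P - 2*I/5)/(2*P) (I(P) = (P - 2*I/5)/(P + P) = (P - 2*I/5)/((2*P)) = (P - 2*I/5)*(1/(2*P)) = (P - 2*I/5)/(2*P))
40*111 + sqrt(-25 + I(9)) = 40*111 + sqrt(-25 + ((1/2)*9 - I/5)/9) = 4440 + sqrt(-25 + (9/2 - I/5)/9) = 4440 + sqrt(-25 + (1/2 - I/45)) = 4440 + sqrt(-49/2 - I/45)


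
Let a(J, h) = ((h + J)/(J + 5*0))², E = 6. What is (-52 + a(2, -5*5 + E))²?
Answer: 6561/16 ≈ 410.06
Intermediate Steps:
a(J, h) = (J + h)²/J² (a(J, h) = ((J + h)/(J + 0))² = ((J + h)/J)² = (J + h)²/J²)
(-52 + a(2, -5*5 + E))² = (-52 + (2 + (-5*5 + 6))²/2²)² = (-52 + (2 + (-25 + 6))²/4)² = (-52 + (2 - 19)²/4)² = (-52 + (¼)*(-17)²)² = (-52 + (¼)*289)² = (-52 + 289/4)² = (81/4)² = 6561/16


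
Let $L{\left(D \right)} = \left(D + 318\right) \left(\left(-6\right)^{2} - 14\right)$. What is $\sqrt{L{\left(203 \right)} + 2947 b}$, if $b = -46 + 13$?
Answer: $11 i \sqrt{709} \approx 292.9 i$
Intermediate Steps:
$L{\left(D \right)} = 6996 + 22 D$ ($L{\left(D \right)} = \left(318 + D\right) \left(36 - 14\right) = \left(318 + D\right) 22 = 6996 + 22 D$)
$b = -33$
$\sqrt{L{\left(203 \right)} + 2947 b} = \sqrt{\left(6996 + 22 \cdot 203\right) + 2947 \left(-33\right)} = \sqrt{\left(6996 + 4466\right) - 97251} = \sqrt{11462 - 97251} = \sqrt{-85789} = 11 i \sqrt{709}$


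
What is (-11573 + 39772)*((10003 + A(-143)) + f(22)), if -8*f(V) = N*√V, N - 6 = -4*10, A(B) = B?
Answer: 278042140 + 479383*√22/4 ≈ 2.7860e+8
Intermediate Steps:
N = -34 (N = 6 - 4*10 = 6 - 40 = -34)
f(V) = 17*√V/4 (f(V) = -(-17)*√V/4 = 17*√V/4)
(-11573 + 39772)*((10003 + A(-143)) + f(22)) = (-11573 + 39772)*((10003 - 143) + 17*√22/4) = 28199*(9860 + 17*√22/4) = 278042140 + 479383*√22/4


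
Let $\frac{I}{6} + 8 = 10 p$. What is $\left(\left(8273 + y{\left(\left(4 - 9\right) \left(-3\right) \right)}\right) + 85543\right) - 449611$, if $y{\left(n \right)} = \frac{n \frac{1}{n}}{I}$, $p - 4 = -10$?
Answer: $- \frac{145164361}{408} \approx -3.558 \cdot 10^{5}$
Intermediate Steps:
$p = -6$ ($p = 4 - 10 = -6$)
$I = -408$ ($I = -48 + 6 \cdot 10 \left(-6\right) = -48 + 6 \left(-60\right) = -48 - 360 = -408$)
$y{\left(n \right)} = - \frac{1}{408}$ ($y{\left(n \right)} = \frac{n \frac{1}{n}}{-408} = 1 \left(- \frac{1}{408}\right) = - \frac{1}{408}$)
$\left(\left(8273 + y{\left(\left(4 - 9\right) \left(-3\right) \right)}\right) + 85543\right) - 449611 = \left(\left(8273 - \frac{1}{408}\right) + 85543\right) - 449611 = \left(\frac{3375383}{408} + 85543\right) - 449611 = \frac{38276927}{408} - 449611 = - \frac{145164361}{408}$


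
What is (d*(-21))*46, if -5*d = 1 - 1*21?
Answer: -3864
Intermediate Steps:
d = 4 (d = -(1 - 1*21)/5 = -(1 - 21)/5 = -⅕*(-20) = 4)
(d*(-21))*46 = (4*(-21))*46 = -84*46 = -3864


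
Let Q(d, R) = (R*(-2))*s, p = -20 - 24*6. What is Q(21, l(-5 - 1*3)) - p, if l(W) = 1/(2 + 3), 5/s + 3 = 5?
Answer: 163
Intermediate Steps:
s = 5/2 (s = 5/(-3 + 5) = 5/2 ≈ 2.5000)
l(W) = ⅕ (l(W) = 1/5 = ⅕)
p = -164 (p = -20 - 144 = -164)
Q(d, R) = -5*R (Q(d, R) = (R*(-2))*(5/2) = -2*R*(5/2) = -5*R)
Q(21, l(-5 - 1*3)) - p = -5*⅕ - 1*(-164) = -1 + 164 = 163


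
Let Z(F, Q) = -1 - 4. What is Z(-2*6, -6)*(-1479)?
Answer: 7395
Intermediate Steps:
Z(F, Q) = -5
Z(-2*6, -6)*(-1479) = -5*(-1479) = 7395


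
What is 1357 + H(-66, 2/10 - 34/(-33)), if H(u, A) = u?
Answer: 1291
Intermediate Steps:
1357 + H(-66, 2/10 - 34/(-33)) = 1357 - 66 = 1291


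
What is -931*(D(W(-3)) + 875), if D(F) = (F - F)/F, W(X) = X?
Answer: -814625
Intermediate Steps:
D(F) = 0 (D(F) = 0/F = 0)
-931*(D(W(-3)) + 875) = -931*(0 + 875) = -931*875 = -814625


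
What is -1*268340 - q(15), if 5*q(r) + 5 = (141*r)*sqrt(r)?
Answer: -268339 - 423*sqrt(15) ≈ -2.6998e+5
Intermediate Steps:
q(r) = -1 + 141*r**(3/2)/5 (q(r) = -1 + ((141*r)*sqrt(r))/5 = -1 + (141*r**(3/2))/5 = -1 + 141*r**(3/2)/5)
-1*268340 - q(15) = -1*268340 - (-1 + 141*15**(3/2)/5) = -268340 - (-1 + 141*(15*sqrt(15))/5) = -268340 - (-1 + 423*sqrt(15)) = -268340 + (1 - 423*sqrt(15)) = -268339 - 423*sqrt(15)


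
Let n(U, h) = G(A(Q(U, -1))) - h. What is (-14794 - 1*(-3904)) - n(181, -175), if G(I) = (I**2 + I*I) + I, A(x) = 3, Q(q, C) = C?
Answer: -11086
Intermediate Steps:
G(I) = I + 2*I**2 (G(I) = (I**2 + I**2) + I = 2*I**2 + I = I + 2*I**2)
n(U, h) = 21 - h (n(U, h) = 3*(1 + 2*3) - h = 3*(1 + 6) - h = 3*7 - h = 21 - h)
(-14794 - 1*(-3904)) - n(181, -175) = (-14794 - 1*(-3904)) - (21 - 1*(-175)) = (-14794 + 3904) - (21 + 175) = -10890 - 1*196 = -10890 - 196 = -11086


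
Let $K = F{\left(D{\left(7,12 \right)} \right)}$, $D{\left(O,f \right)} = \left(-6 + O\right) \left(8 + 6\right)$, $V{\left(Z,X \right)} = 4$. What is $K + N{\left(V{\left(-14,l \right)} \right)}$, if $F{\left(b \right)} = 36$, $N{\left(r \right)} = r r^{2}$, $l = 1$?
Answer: $100$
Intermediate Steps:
$N{\left(r \right)} = r^{3}$
$D{\left(O,f \right)} = -84 + 14 O$ ($D{\left(O,f \right)} = \left(-6 + O\right) 14 = -84 + 14 O$)
$K = 36$
$K + N{\left(V{\left(-14,l \right)} \right)} = 36 + 4^{3} = 36 + 64 = 100$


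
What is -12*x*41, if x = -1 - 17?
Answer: 8856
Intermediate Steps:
x = -18
-12*x*41 = -12*(-18)*41 = 216*41 = 8856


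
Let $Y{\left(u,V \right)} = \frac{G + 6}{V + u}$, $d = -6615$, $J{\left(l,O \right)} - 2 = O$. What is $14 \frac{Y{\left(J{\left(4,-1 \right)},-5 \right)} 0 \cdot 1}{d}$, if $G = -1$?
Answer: $0$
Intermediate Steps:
$J{\left(l,O \right)} = 2 + O$
$Y{\left(u,V \right)} = \frac{5}{V + u}$ ($Y{\left(u,V \right)} = \frac{-1 + 6}{V + u} = \frac{5}{V + u}$)
$14 \frac{Y{\left(J{\left(4,-1 \right)},-5 \right)} 0 \cdot 1}{d} = 14 \frac{\frac{5}{-5 + \left(2 - 1\right)} 0 \cdot 1}{-6615} = 14 \frac{5}{-5 + 1} \cdot 0 \cdot 1 \left(- \frac{1}{6615}\right) = 14 \frac{5}{-4} \cdot 0 \cdot 1 \left(- \frac{1}{6615}\right) = 14 \cdot 5 \left(- \frac{1}{4}\right) 0 \cdot 1 \left(- \frac{1}{6615}\right) = 14 \left(- \frac{5}{4}\right) 0 \cdot 1 \left(- \frac{1}{6615}\right) = 14 \cdot 0 \cdot 1 \left(- \frac{1}{6615}\right) = 14 \cdot 0 \left(- \frac{1}{6615}\right) = 14 \cdot 0 = 0$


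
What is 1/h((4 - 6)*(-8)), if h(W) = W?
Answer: 1/16 ≈ 0.062500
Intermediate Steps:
1/h((4 - 6)*(-8)) = 1/((4 - 6)*(-8)) = 1/(-2*(-8)) = 1/16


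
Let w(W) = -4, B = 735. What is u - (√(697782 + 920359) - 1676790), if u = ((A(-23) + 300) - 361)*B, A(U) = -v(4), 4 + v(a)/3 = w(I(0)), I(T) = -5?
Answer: 1649595 - √1618141 ≈ 1.6483e+6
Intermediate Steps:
v(a) = -24 (v(a) = -12 + 3*(-4) = -12 - 12 = -24)
A(U) = 24 (A(U) = -1*(-24) = 24)
u = -27195 (u = ((24 + 300) - 361)*735 = (324 - 361)*735 = -37*735 = -27195)
u - (√(697782 + 920359) - 1676790) = -27195 - (√(697782 + 920359) - 1676790) = -27195 - (√1618141 - 1676790) = -27195 - (-1676790 + √1618141) = -27195 + (1676790 - √1618141) = 1649595 - √1618141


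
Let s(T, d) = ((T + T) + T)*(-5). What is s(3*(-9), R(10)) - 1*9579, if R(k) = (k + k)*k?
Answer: -9174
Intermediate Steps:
R(k) = 2*k² (R(k) = (2*k)*k = 2*k²)
s(T, d) = -15*T (s(T, d) = (2*T + T)*(-5) = (3*T)*(-5) = -15*T)
s(3*(-9), R(10)) - 1*9579 = -45*(-9) - 1*9579 = -15*(-27) - 9579 = 405 - 9579 = -9174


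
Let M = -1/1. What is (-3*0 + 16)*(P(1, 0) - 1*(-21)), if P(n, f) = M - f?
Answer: 320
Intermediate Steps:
M = -1 (M = -1*1 = -1)
P(n, f) = -1 - f
(-3*0 + 16)*(P(1, 0) - 1*(-21)) = (-3*0 + 16)*((-1 - 1*0) - 1*(-21)) = (0 + 16)*((-1 + 0) + 21) = 16*(-1 + 21) = 16*20 = 320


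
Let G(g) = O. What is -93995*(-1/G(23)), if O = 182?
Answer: 93995/182 ≈ 516.46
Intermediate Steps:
G(g) = 182
-93995*(-1/G(23)) = -93995/((-1*182)) = -93995/(-182) = -93995*(-1/182) = 93995/182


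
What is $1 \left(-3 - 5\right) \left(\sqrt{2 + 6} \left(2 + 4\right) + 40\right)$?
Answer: $-320 - 96 \sqrt{2} \approx -455.76$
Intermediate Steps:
$1 \left(-3 - 5\right) \left(\sqrt{2 + 6} \left(2 + 4\right) + 40\right) = 1 \left(-8\right) \left(\sqrt{8} \cdot 6 + 40\right) = - 8 \left(2 \sqrt{2} \cdot 6 + 40\right) = - 8 \left(12 \sqrt{2} + 40\right) = - 8 \left(40 + 12 \sqrt{2}\right) = -320 - 96 \sqrt{2}$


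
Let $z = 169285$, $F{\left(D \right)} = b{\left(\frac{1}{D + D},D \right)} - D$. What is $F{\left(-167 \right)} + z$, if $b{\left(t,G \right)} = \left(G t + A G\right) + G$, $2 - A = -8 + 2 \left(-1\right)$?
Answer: $\frac{334563}{2} \approx 1.6728 \cdot 10^{5}$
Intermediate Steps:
$A = 12$ ($A = 2 - \left(-8 + 2 \left(-1\right)\right) = 2 - \left(-8 - 2\right) = 2 - -10 = 2 + 10 = 12$)
$b{\left(t,G \right)} = 13 G + G t$ ($b{\left(t,G \right)} = \left(G t + 12 G\right) + G = \left(12 G + G t\right) + G = 13 G + G t$)
$F{\left(D \right)} = - D + D \left(13 + \frac{1}{2 D}\right)$ ($F{\left(D \right)} = D \left(13 + \frac{1}{D + D}\right) - D = D \left(13 + \frac{1}{2 D}\right) - D = - D + D \left(13 + \frac{1}{2 D}\right)$)
$F{\left(-167 \right)} + z = \left(\frac{1}{2} + 12 \left(-167\right)\right) + 169285 = \left(\frac{1}{2} - 2004\right) + 169285 = - \frac{4007}{2} + 169285 = \frac{334563}{2}$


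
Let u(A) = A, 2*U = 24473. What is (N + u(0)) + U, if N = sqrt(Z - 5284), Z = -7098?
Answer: 24473/2 + I*sqrt(12382) ≈ 12237.0 + 111.27*I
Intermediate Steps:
U = 24473/2 (U = (1/2)*24473 = 24473/2 ≈ 12237.)
N = I*sqrt(12382) (N = sqrt(-7098 - 5284) = sqrt(-12382) = I*sqrt(12382) ≈ 111.27*I)
(N + u(0)) + U = (I*sqrt(12382) + 0) + 24473/2 = I*sqrt(12382) + 24473/2 = 24473/2 + I*sqrt(12382)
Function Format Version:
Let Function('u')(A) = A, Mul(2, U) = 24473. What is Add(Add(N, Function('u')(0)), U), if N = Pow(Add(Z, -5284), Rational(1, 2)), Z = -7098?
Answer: Add(Rational(24473, 2), Mul(I, Pow(12382, Rational(1, 2)))) ≈ Add(12237., Mul(111.27, I))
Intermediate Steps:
U = Rational(24473, 2) (U = Mul(Rational(1, 2), 24473) = Rational(24473, 2) ≈ 12237.)
N = Mul(I, Pow(12382, Rational(1, 2))) (N = Pow(Add(-7098, -5284), Rational(1, 2)) = Pow(-12382, Rational(1, 2)) = Mul(I, Pow(12382, Rational(1, 2))) ≈ Mul(111.27, I))
Add(Add(N, Function('u')(0)), U) = Add(Add(Mul(I, Pow(12382, Rational(1, 2))), 0), Rational(24473, 2)) = Add(Mul(I, Pow(12382, Rational(1, 2))), Rational(24473, 2)) = Add(Rational(24473, 2), Mul(I, Pow(12382, Rational(1, 2))))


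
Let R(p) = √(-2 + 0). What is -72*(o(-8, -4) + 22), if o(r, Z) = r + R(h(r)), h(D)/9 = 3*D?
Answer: -1008 - 72*I*√2 ≈ -1008.0 - 101.82*I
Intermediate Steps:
h(D) = 27*D (h(D) = 9*(3*D) = 27*D)
R(p) = I*√2 (R(p) = √(-2) = I*√2)
o(r, Z) = r + I*√2
-72*(o(-8, -4) + 22) = -72*((-8 + I*√2) + 22) = -72*(14 + I*√2) = -1008 - 72*I*√2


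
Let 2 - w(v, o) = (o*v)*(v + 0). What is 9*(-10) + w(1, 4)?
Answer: -92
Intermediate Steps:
w(v, o) = 2 - o*v² (w(v, o) = 2 - o*v*(v + 0) = 2 - o*v*v = 2 - o*v²)
9*(-10) + w(1, 4) = 9*(-10) + (2 - 1*4*1²) = -90 + (2 - 1*4*1) = -90 + (2 - 4) = -90 - 2 = -92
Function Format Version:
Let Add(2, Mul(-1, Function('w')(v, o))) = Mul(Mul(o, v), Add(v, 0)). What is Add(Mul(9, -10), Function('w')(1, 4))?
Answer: -92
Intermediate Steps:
Function('w')(v, o) = Add(2, Mul(-1, o, Pow(v, 2))) (Function('w')(v, o) = Add(2, Mul(-1, Mul(Mul(o, v), Add(v, 0)))) = Add(2, Mul(-1, Mul(Mul(o, v), v))) = Add(2, Mul(-1, Mul(o, Pow(v, 2)))) = Add(2, Mul(-1, o, Pow(v, 2))))
Add(Mul(9, -10), Function('w')(1, 4)) = Add(Mul(9, -10), Add(2, Mul(-1, 4, Pow(1, 2)))) = Add(-90, Add(2, Mul(-1, 4, 1))) = Add(-90, Add(2, -4)) = Add(-90, -2) = -92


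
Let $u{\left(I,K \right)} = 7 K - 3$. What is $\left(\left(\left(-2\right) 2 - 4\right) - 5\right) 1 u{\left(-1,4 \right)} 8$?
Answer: $-2600$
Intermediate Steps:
$u{\left(I,K \right)} = -3 + 7 K$
$\left(\left(\left(-2\right) 2 - 4\right) - 5\right) 1 u{\left(-1,4 \right)} 8 = \left(\left(\left(-2\right) 2 - 4\right) - 5\right) 1 \left(-3 + 7 \cdot 4\right) 8 = \left(\left(-4 - 4\right) - 5\right) 1 \left(-3 + 28\right) 8 = \left(-8 - 5\right) 1 \cdot 25 \cdot 8 = \left(-13\right) 1 \cdot 25 \cdot 8 = \left(-13\right) 25 \cdot 8 = \left(-325\right) 8 = -2600$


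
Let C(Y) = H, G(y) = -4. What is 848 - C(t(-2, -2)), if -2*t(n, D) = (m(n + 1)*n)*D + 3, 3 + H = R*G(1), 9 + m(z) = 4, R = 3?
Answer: 863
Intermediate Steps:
m(z) = -5 (m(z) = -9 + 4 = -5)
H = -15 (H = -3 + 3*(-4) = -3 - 12 = -15)
t(n, D) = -3/2 + 5*D*n/2 (t(n, D) = -((-5*n)*D + 3)/2 = -(-5*D*n + 3)/2 = -(3 - 5*D*n)/2 = -3/2 + 5*D*n/2)
C(Y) = -15
848 - C(t(-2, -2)) = 848 - 1*(-15) = 848 + 15 = 863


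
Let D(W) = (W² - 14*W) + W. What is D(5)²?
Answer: 1600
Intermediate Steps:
D(W) = W² - 13*W
D(5)² = (5*(-13 + 5))² = (5*(-8))² = (-40)² = 1600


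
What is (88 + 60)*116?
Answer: 17168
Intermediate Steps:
(88 + 60)*116 = 148*116 = 17168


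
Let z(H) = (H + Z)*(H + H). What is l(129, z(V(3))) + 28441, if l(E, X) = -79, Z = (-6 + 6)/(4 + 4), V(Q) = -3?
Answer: 28362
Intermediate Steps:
Z = 0 (Z = 0/8 = 0*(⅛) = 0)
z(H) = 2*H² (z(H) = (H + 0)*(H + H) = H*(2*H) = 2*H²)
l(129, z(V(3))) + 28441 = -79 + 28441 = 28362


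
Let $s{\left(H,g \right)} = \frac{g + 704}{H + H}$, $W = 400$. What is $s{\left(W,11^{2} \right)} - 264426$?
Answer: $- \frac{8461599}{32} \approx -2.6443 \cdot 10^{5}$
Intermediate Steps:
$s{\left(H,g \right)} = \frac{704 + g}{2 H}$
$s{\left(W,11^{2} \right)} - 264426 = \frac{704 + 11^{2}}{2 \cdot 400} - 264426 = \frac{1}{2} \cdot \frac{1}{400} \left(704 + 121\right) - 264426 = \frac{1}{2} \cdot \frac{1}{400} \cdot 825 - 264426 = \frac{33}{32} - 264426 = - \frac{8461599}{32}$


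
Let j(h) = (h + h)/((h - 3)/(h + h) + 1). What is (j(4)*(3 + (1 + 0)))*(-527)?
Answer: -134912/9 ≈ -14990.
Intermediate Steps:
j(h) = 2*h/(1 + (-3 + h)/(2*h)) (j(h) = (2*h)/((-3 + h)/((2*h)) + 1) = (2*h)/((-3 + h)*(1/(2*h)) + 1) = (2*h)/((-3 + h)/(2*h) + 1) = (2*h)/(1 + (-3 + h)/(2*h)) = 2*h/(1 + (-3 + h)/(2*h)))
(j(4)*(3 + (1 + 0)))*(-527) = (((4/3)*4²/(-1 + 4))*(3 + (1 + 0)))*(-527) = (((4/3)*16/3)*(3 + 1))*(-527) = (((4/3)*16*(⅓))*4)*(-527) = ((64/9)*4)*(-527) = (256/9)*(-527) = -134912/9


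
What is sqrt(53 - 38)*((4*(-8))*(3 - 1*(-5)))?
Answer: -256*sqrt(15) ≈ -991.48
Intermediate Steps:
sqrt(53 - 38)*((4*(-8))*(3 - 1*(-5))) = sqrt(15)*(-32*(3 + 5)) = sqrt(15)*(-32*8) = sqrt(15)*(-256) = -256*sqrt(15)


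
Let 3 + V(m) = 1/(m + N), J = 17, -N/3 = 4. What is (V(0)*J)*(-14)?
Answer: 4403/6 ≈ 733.83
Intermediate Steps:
N = -12 (N = -3*4 = -12)
V(m) = -3 + 1/(-12 + m) (V(m) = -3 + 1/(m - 12) = -3 + 1/(-12 + m))
(V(0)*J)*(-14) = (((37 - 3*0)/(-12 + 0))*17)*(-14) = (((37 + 0)/(-12))*17)*(-14) = (-1/12*37*17)*(-14) = -37/12*17*(-14) = -629/12*(-14) = 4403/6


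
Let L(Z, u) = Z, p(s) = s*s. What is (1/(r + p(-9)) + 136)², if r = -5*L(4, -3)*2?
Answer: 31102929/1681 ≈ 18503.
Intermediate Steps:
p(s) = s²
r = -40 (r = -5*4*2 = -20*2 = -40)
(1/(r + p(-9)) + 136)² = (1/(-40 + (-9)²) + 136)² = (1/(-40 + 81) + 136)² = (1/41 + 136)² = (5577/41)² = 31102929/1681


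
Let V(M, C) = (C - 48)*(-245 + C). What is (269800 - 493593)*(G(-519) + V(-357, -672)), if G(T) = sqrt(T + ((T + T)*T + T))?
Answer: -147757090320 - 447586*sqrt(134421) ≈ -1.4792e+11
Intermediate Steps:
G(T) = sqrt(2*T + 2*T**2) (G(T) = sqrt(T + ((2*T)*T + T)) = sqrt(T + (2*T**2 + T)) = sqrt(T + (T + 2*T**2)) = sqrt(2*T + 2*T**2))
V(M, C) = (-245 + C)*(-48 + C) (V(M, C) = (-48 + C)*(-245 + C) = (-245 + C)*(-48 + C))
(269800 - 493593)*(G(-519) + V(-357, -672)) = (269800 - 493593)*(sqrt(2)*sqrt(-519*(1 - 519)) + (11760 + (-672)**2 - 293*(-672))) = -223793*(sqrt(2)*sqrt(-519*(-518)) + (11760 + 451584 + 196896)) = -223793*(sqrt(2)*sqrt(268842) + 660240) = -223793*(2*sqrt(134421) + 660240) = -223793*(660240 + 2*sqrt(134421)) = -147757090320 - 447586*sqrt(134421)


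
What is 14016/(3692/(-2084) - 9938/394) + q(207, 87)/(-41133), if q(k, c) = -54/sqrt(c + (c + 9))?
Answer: -59940008/115445 + 6*sqrt(183)/836371 ≈ -519.21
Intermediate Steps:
q(k, c) = -54/sqrt(9 + 2*c) (q(k, c) = -54/sqrt(c + (9 + c)) = -54/sqrt(9 + 2*c))
14016/(3692/(-2084) - 9938/394) + q(207, 87)/(-41133) = 14016/(3692/(-2084) - 9938/394) - 54/sqrt(9 + 2*87)/(-41133) = 14016/(3692*(-1/2084) - 9938*1/394) - 54/sqrt(9 + 174)*(-1/41133) = 14016/(-923/521 - 4969/197) - 18*sqrt(183)/61*(-1/41133) = 14016/(-2770680/102637) - 18*sqrt(183)/61*(-1/41133) = 14016*(-102637/2770680) - 18*sqrt(183)/61*(-1/41133) = -59940008/115445 + 6*sqrt(183)/836371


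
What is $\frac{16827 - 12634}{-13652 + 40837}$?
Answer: $\frac{4193}{27185} \approx 0.15424$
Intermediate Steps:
$\frac{16827 - 12634}{-13652 + 40837} = \frac{4193}{27185}$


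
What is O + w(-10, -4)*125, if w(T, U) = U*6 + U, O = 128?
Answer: -3372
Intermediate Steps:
w(T, U) = 7*U (w(T, U) = 6*U + U = 7*U)
O + w(-10, -4)*125 = 128 + (7*(-4))*125 = 128 - 28*125 = 128 - 3500 = -3372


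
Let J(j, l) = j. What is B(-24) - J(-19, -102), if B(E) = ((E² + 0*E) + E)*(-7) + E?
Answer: -3869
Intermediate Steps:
B(E) = -7*E² - 6*E (B(E) = ((E² + 0) + E)*(-7) + E = (E² + E)*(-7) + E = (E + E²)*(-7) + E = (-7*E - 7*E²) + E = -7*E² - 6*E)
B(-24) - J(-19, -102) = -1*(-24)*(6 + 7*(-24)) - 1*(-19) = -1*(-24)*(6 - 168) + 19 = -1*(-24)*(-162) + 19 = -3888 + 19 = -3869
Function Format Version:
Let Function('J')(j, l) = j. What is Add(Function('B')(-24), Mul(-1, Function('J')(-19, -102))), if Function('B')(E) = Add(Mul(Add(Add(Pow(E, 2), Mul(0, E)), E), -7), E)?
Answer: -3869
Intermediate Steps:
Function('B')(E) = Add(Mul(-7, Pow(E, 2)), Mul(-6, E)) (Function('B')(E) = Add(Mul(Add(Add(Pow(E, 2), 0), E), -7), E) = Add(Mul(Add(Pow(E, 2), E), -7), E) = Add(Mul(Add(E, Pow(E, 2)), -7), E) = Add(Add(Mul(-7, E), Mul(-7, Pow(E, 2))), E) = Add(Mul(-7, Pow(E, 2)), Mul(-6, E)))
Add(Function('B')(-24), Mul(-1, Function('J')(-19, -102))) = Add(Mul(-1, -24, Add(6, Mul(7, -24))), Mul(-1, -19)) = Add(Mul(-1, -24, Add(6, -168)), 19) = Add(Mul(-1, -24, -162), 19) = Add(-3888, 19) = -3869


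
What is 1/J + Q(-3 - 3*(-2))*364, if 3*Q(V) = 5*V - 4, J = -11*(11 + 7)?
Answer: 264263/198 ≈ 1334.7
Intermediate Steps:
J = -198 (J = -11*18 = -198)
Q(V) = -4/3 + 5*V/3 (Q(V) = (5*V - 4)/3 = (-4 + 5*V)/3 = -4/3 + 5*V/3)
1/J + Q(-3 - 3*(-2))*364 = 1/(-198) + (-4/3 + 5*(-3 - 3*(-2))/3)*364 = -1/198 + (-4/3 + 5*(-3 + 6)/3)*364 = -1/198 + (-4/3 + (5/3)*3)*364 = -1/198 + (-4/3 + 5)*364 = -1/198 + (11/3)*364 = -1/198 + 4004/3 = 264263/198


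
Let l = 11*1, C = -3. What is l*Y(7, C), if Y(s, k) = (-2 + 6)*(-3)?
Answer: -132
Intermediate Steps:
Y(s, k) = -12 (Y(s, k) = 4*(-3) = -12)
l = 11
l*Y(7, C) = 11*(-12) = -132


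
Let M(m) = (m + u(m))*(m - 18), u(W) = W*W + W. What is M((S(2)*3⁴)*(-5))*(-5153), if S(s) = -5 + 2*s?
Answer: -328715770185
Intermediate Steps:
u(W) = W + W² (u(W) = W² + W = W + W²)
M(m) = (-18 + m)*(m + m*(1 + m)) (M(m) = (m + m*(1 + m))*(m - 18) = (m + m*(1 + m))*(-18 + m) = (-18 + m)*(m + m*(1 + m)))
M((S(2)*3⁴)*(-5))*(-5153) = ((((-5 + 2*2)*3⁴)*(-5))*(-36 + (((-5 + 2*2)*3⁴)*(-5))² - 16*(-5 + 2*2)*3⁴*(-5)))*(-5153) = ((((-5 + 4)*81)*(-5))*(-36 + (((-5 + 4)*81)*(-5))² - 16*(-5 + 4)*81*(-5)))*(-5153) = ((-1*81*(-5))*(-36 + (-1*81*(-5))² - 16*(-1*81)*(-5)))*(-5153) = ((-81*(-5))*(-36 + (-81*(-5))² - (-1296)*(-5)))*(-5153) = (405*(-36 + 405² - 16*405))*(-5153) = (405*(-36 + 164025 - 6480))*(-5153) = (405*157509)*(-5153) = 63791145*(-5153) = -328715770185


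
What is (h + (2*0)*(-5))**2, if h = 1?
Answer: 1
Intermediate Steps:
(h + (2*0)*(-5))**2 = (1 + (2*0)*(-5))**2 = (1 + 0*(-5))**2 = (1 + 0)**2 = 1**2 = 1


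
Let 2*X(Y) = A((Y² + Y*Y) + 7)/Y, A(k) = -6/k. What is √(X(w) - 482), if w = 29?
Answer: I*√128487204105/16327 ≈ 21.954*I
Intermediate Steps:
X(Y) = -3/(Y*(7 + 2*Y²)) (X(Y) = ((-6/((Y² + Y*Y) + 7))/Y)/2 = ((-6/((Y² + Y²) + 7))/Y)/2 = ((-6/(2*Y² + 7))/Y)/2 = ((-6/(7 + 2*Y²))/Y)/2 = (-6/(Y*(7 + 2*Y²)))/2 = -3/(Y*(7 + 2*Y²)))
√(X(w) - 482) = √(-3/(29*(7 + 2*29²)) - 482) = √(-3*1/29/(7 + 2*841) - 482) = √(-3*1/29/(7 + 1682) - 482) = √(-3*1/29/1689 - 482) = √(-3*1/29*1/1689 - 482) = √(-1/16327 - 482) = √(-7869615/16327) = I*√128487204105/16327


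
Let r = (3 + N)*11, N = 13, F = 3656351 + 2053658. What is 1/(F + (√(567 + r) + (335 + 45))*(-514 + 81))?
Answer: 5545469/30752087125634 + 433*√743/30752087125634 ≈ 1.8071e-7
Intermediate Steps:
F = 5710009
r = 176 (r = (3 + 13)*11 = 16*11 = 176)
1/(F + (√(567 + r) + (335 + 45))*(-514 + 81)) = 1/(5710009 + (√(567 + 176) + (335 + 45))*(-514 + 81)) = 1/(5710009 + (√743 + 380)*(-433)) = 1/(5710009 + (380 + √743)*(-433)) = 1/(5710009 + (-164540 - 433*√743)) = 1/(5545469 - 433*√743)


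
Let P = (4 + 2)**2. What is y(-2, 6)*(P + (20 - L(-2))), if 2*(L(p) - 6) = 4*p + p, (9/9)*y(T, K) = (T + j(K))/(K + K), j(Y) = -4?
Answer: -55/2 ≈ -27.500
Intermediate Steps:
P = 36 (P = 6**2 = 36)
y(T, K) = (-4 + T)/(2*K) (y(T, K) = (T - 4)/(K + K) = (-4 + T)/((2*K)) = (-4 + T)*(1/(2*K)) = (-4 + T)/(2*K))
L(p) = 6 + 5*p/2 (L(p) = 6 + (4*p + p)/2 = 6 + (5*p)/2 = 6 + 5*p/2)
y(-2, 6)*(P + (20 - L(-2))) = ((1/2)*(-4 - 2)/6)*(36 + (20 - (6 + (5/2)*(-2)))) = ((1/2)*(1/6)*(-6))*(36 + (20 - (6 - 5))) = -(36 + (20 - 1*1))/2 = -(36 + (20 - 1))/2 = -(36 + 19)/2 = -1/2*55 = -55/2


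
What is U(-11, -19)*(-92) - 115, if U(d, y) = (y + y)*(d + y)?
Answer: -104995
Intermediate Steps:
U(d, y) = 2*y*(d + y) (U(d, y) = (2*y)*(d + y) = 2*y*(d + y))
U(-11, -19)*(-92) - 115 = (2*(-19)*(-11 - 19))*(-92) - 115 = (2*(-19)*(-30))*(-92) - 115 = 1140*(-92) - 115 = -104880 - 115 = -104995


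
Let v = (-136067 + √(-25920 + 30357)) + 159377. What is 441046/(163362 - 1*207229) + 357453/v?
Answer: 13985203427368/2648356377869 - 119151*√493/60372407 ≈ 5.2369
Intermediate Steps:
v = 23310 + 3*√493 (v = (-136067 + √4437) + 159377 = (-136067 + 3*√493) + 159377 = 23310 + 3*√493 ≈ 23377.)
441046/(163362 - 1*207229) + 357453/v = 441046/(163362 - 1*207229) + 357453/(23310 + 3*√493) = 441046/(163362 - 207229) + 357453/(23310 + 3*√493) = 441046/(-43867) + 357453/(23310 + 3*√493) = 441046*(-1/43867) + 357453/(23310 + 3*√493) = -441046/43867 + 357453/(23310 + 3*√493)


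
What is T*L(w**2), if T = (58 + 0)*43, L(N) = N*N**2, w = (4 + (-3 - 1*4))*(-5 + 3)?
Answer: 116360064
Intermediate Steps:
w = 6 (w = (4 + (-3 - 4))*(-2) = (4 - 7)*(-2) = -3*(-2) = 6)
L(N) = N**3
T = 2494 (T = 58*43 = 2494)
T*L(w**2) = 2494*(6**2)**3 = 2494*36**3 = 2494*46656 = 116360064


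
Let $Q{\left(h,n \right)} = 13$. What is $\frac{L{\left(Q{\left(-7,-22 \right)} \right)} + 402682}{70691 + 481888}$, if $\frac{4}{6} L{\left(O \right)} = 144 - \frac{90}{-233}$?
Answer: $\frac{93875369}{128750907} \approx 0.72912$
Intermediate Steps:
$L{\left(O \right)} = \frac{50463}{233}$ ($L{\left(O \right)} = \frac{3 \left(144 - \frac{90}{-233}\right)}{2} = \frac{3 \left(144 - 90 \left(- \frac{1}{233}\right)\right)}{2} = \frac{3 \left(144 - - \frac{90}{233}\right)}{2} = \frac{3 \left(144 + \frac{90}{233}\right)}{2} = \frac{3}{2} \cdot \frac{33642}{233} = \frac{50463}{233}$)
$\frac{L{\left(Q{\left(-7,-22 \right)} \right)} + 402682}{70691 + 481888} = \frac{\frac{50463}{233} + 402682}{70691 + 481888} = \frac{93875369}{233 \cdot 552579} = \frac{93875369}{233} \cdot \frac{1}{552579} = \frac{93875369}{128750907}$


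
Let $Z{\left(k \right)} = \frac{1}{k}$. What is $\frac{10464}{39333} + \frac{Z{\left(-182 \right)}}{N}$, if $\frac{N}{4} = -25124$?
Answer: $\frac{9113783121}{34257679456} \approx 0.26604$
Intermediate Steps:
$N = -100496$ ($N = 4 \left(-25124\right) = -100496$)
$\frac{10464}{39333} + \frac{Z{\left(-182 \right)}}{N} = \frac{10464}{39333} + \frac{1}{\left(-182\right) \left(-100496\right)} = 10464 \cdot \frac{1}{39333} - - \frac{1}{18290272} = \frac{3488}{13111} + \frac{1}{18290272} = \frac{9113783121}{34257679456}$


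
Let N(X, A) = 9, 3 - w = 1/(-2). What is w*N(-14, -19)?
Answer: 63/2 ≈ 31.500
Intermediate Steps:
w = 7/2 (w = 3 - 1/(-2) = 3 - (-1)/2 = 3 - 1*(-1/2) = 3 + 1/2 = 7/2 ≈ 3.5000)
w*N(-14, -19) = (7/2)*9 = 63/2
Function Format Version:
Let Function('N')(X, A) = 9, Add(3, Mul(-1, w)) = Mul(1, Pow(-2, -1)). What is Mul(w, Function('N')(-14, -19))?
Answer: Rational(63, 2) ≈ 31.500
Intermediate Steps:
w = Rational(7, 2) (w = Add(3, Mul(-1, Mul(1, Pow(-2, -1)))) = Add(3, Mul(-1, Mul(1, Rational(-1, 2)))) = Add(3, Mul(-1, Rational(-1, 2))) = Add(3, Rational(1, 2)) = Rational(7, 2) ≈ 3.5000)
Mul(w, Function('N')(-14, -19)) = Mul(Rational(7, 2), 9) = Rational(63, 2)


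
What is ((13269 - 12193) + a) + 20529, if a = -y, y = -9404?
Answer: 31009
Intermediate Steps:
a = 9404 (a = -1*(-9404) = 9404)
((13269 - 12193) + a) + 20529 = ((13269 - 12193) + 9404) + 20529 = (1076 + 9404) + 20529 = 10480 + 20529 = 31009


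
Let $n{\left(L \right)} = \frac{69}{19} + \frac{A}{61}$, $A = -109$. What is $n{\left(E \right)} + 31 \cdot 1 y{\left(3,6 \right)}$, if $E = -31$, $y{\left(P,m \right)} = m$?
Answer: $\frac{217712}{1159} \approx 187.84$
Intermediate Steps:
$n{\left(L \right)} = \frac{2138}{1159}$ ($n{\left(L \right)} = \frac{69}{19} - \frac{109}{61} = \frac{2138}{1159}$)
$n{\left(E \right)} + 31 \cdot 1 y{\left(3,6 \right)} = \frac{2138}{1159} + 31 \cdot 1 \cdot 6 = \frac{2138}{1159} + 31 \cdot 6 = \frac{2138}{1159} + 186 = \frac{217712}{1159}$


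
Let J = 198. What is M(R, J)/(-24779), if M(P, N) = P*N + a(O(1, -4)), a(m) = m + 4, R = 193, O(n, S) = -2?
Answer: -38216/24779 ≈ -1.5423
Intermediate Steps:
a(m) = 4 + m
M(P, N) = 2 + N*P (M(P, N) = P*N + (4 - 2) = N*P + 2 = 2 + N*P)
M(R, J)/(-24779) = (2 + 198*193)/(-24779) = (2 + 38214)*(-1/24779) = 38216*(-1/24779) = -38216/24779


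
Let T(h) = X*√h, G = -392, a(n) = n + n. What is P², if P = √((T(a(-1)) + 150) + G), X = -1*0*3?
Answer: -242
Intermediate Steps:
a(n) = 2*n
X = 0 (X = 0*3 = 0)
T(h) = 0 (T(h) = 0*√h = 0)
P = 11*I*√2 (P = √((0 + 150) - 392) = √(150 - 392) = √(-242) = 11*I*√2 ≈ 15.556*I)
P² = (11*I*√2)² = -242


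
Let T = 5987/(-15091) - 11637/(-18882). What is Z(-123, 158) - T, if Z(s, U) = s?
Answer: -3901244851/31660918 ≈ -123.22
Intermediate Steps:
T = 6951937/31660918 (T = 5987*(-1/15091) - 11637*(-1/18882) = -5987/15091 + 1293/2098 = 6951937/31660918 ≈ 0.21957)
Z(-123, 158) - T = -123 - 1*6951937/31660918 = -123 - 6951937/31660918 = -3901244851/31660918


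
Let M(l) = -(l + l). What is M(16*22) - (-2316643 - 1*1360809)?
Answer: 3676748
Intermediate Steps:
M(l) = -2*l
M(16*22) - (-2316643 - 1*1360809) = -32*22 - (-2316643 - 1*1360809) = -2*352 - (-2316643 - 1360809) = -704 - 1*(-3677452) = -704 + 3677452 = 3676748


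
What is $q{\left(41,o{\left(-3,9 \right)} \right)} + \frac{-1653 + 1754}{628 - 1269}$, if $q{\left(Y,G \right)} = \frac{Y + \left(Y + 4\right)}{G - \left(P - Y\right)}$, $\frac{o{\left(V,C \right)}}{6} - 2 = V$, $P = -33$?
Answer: $\frac{24129}{21794} \approx 1.1071$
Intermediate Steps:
$o{\left(V,C \right)} = 12 + 6 V$
$q{\left(Y,G \right)} = \frac{4 + 2 Y}{33 + G + Y}$ ($q{\left(Y,G \right)} = \frac{Y + \left(Y + 4\right)}{G + \left(Y - -33\right)} = \frac{Y + \left(4 + Y\right)}{G + \left(Y + 33\right)} = \frac{4 + 2 Y}{G + \left(33 + Y\right)} = \frac{4 + 2 Y}{33 + G + Y}$)
$q{\left(41,o{\left(-3,9 \right)} \right)} + \frac{-1653 + 1754}{628 - 1269} = \frac{2 \left(2 + 41\right)}{33 + \left(12 + 6 \left(-3\right)\right) + 41} + \frac{-1653 + 1754}{628 - 1269} = 2 \frac{1}{33 + \left(12 - 18\right) + 41} \cdot 43 + \frac{101}{-641} = 2 \frac{1}{33 - 6 + 41} \cdot 43 + 101 \left(- \frac{1}{641}\right) = 2 \cdot \frac{1}{68} \cdot 43 - \frac{101}{641} = \frac{43}{34} - \frac{101}{641} = \frac{24129}{21794}$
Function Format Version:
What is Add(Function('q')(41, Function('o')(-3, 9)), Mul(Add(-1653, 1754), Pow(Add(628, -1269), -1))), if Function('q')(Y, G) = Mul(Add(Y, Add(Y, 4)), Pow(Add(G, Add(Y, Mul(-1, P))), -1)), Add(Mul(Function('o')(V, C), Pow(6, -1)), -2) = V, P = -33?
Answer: Rational(24129, 21794) ≈ 1.1071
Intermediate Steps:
Function('o')(V, C) = Add(12, Mul(6, V))
Function('q')(Y, G) = Mul(Pow(Add(33, G, Y), -1), Add(4, Mul(2, Y))) (Function('q')(Y, G) = Mul(Add(Y, Add(Y, 4)), Pow(Add(G, Add(Y, Mul(-1, -33))), -1)) = Mul(Add(Y, Add(4, Y)), Pow(Add(G, Add(Y, 33)), -1)) = Mul(Add(4, Mul(2, Y)), Pow(Add(G, Add(33, Y)), -1)) = Mul(Add(4, Mul(2, Y)), Pow(Add(33, G, Y), -1)) = Mul(Pow(Add(33, G, Y), -1), Add(4, Mul(2, Y))))
Add(Function('q')(41, Function('o')(-3, 9)), Mul(Add(-1653, 1754), Pow(Add(628, -1269), -1))) = Add(Mul(2, Pow(Add(33, Add(12, Mul(6, -3)), 41), -1), Add(2, 41)), Mul(Add(-1653, 1754), Pow(Add(628, -1269), -1))) = Add(Mul(2, Pow(Add(33, Add(12, -18), 41), -1), 43), Mul(101, Pow(-641, -1))) = Add(Mul(2, Pow(Add(33, -6, 41), -1), 43), Mul(101, Rational(-1, 641))) = Add(Mul(2, Pow(68, -1), 43), Rational(-101, 641)) = Add(Mul(2, Rational(1, 68), 43), Rational(-101, 641)) = Add(Rational(43, 34), Rational(-101, 641)) = Rational(24129, 21794)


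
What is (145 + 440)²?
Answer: 342225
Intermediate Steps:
(145 + 440)² = 585² = 342225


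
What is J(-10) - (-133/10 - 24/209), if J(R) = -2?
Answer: 23857/2090 ≈ 11.415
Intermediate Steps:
J(-10) - (-133/10 - 24/209) = -2 - (-133/10 - 24/209) = -2 - 1*(-28037/2090) = -2 + 28037/2090 = 23857/2090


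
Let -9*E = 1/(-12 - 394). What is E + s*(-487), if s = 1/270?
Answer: -49423/27405 ≈ -1.8034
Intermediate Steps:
s = 1/270 ≈ 0.0037037
E = 1/3654 (E = -1/(9*(-12 - 394)) = -⅑/(-406) = -⅑*(-1/406) = 1/3654 ≈ 0.00027367)
E + s*(-487) = 1/3654 + (1/270)*(-487) = 1/3654 - 487/270 = -49423/27405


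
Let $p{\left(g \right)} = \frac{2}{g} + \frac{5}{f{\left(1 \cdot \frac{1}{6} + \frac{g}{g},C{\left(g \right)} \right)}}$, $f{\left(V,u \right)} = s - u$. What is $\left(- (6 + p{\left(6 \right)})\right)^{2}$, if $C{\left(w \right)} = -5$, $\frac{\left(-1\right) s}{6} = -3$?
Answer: $\frac{204304}{4761} \approx 42.912$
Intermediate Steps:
$s = 18$ ($s = \left(-6\right) \left(-3\right) = 18$)
$f{\left(V,u \right)} = 18 - u$
$p{\left(g \right)} = \frac{5}{23} + \frac{2}{g}$ ($p{\left(g \right)} = \frac{2}{g} + \frac{5}{18 - -5} = \frac{2}{g} + \frac{5}{18 + 5} = \frac{2}{g} + \frac{5}{23} = \frac{5}{23} + \frac{2}{g}$)
$\left(- (6 + p{\left(6 \right)})\right)^{2} = \left(- (6 + \left(\frac{5}{23} + \frac{2}{6}\right))\right)^{2} = \left(- (6 + \left(\frac{5}{23} + 2 \cdot \frac{1}{6}\right))\right)^{2} = \left(- (6 + \left(\frac{5}{23} + \frac{1}{3}\right))\right)^{2} = \left(- (6 + \frac{38}{69})\right)^{2} = \left(\left(-1\right) \frac{452}{69}\right)^{2} = \left(- \frac{452}{69}\right)^{2} = \frac{204304}{4761}$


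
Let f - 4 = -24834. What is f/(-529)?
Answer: 24830/529 ≈ 46.938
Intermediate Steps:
f = -24830 (f = 4 - 24834 = -24830)
f/(-529) = -24830/(-529) = -24830*(-1/529) = 24830/529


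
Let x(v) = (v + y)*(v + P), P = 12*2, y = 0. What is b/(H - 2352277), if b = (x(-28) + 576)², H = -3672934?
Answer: -473344/6025211 ≈ -0.078561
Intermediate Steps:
P = 24
x(v) = v*(24 + v) (x(v) = (v + 0)*(v + 24) = v*(24 + v))
b = 473344 (b = (-28*(24 - 28) + 576)² = (-28*(-4) + 576)² = (112 + 576)² = 688² = 473344)
b/(H - 2352277) = 473344/(-3672934 - 2352277) = 473344/(-6025211) = 473344*(-1/6025211) = -473344/6025211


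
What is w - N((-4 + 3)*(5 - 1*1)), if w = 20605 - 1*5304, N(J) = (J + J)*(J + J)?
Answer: 15237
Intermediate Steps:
N(J) = 4*J² (N(J) = (2*J)*(2*J) = 4*J²)
w = 15301 (w = 20605 - 5304 = 15301)
w - N((-4 + 3)*(5 - 1*1)) = 15301 - 4*((-4 + 3)*(5 - 1*1))² = 15301 - 4*(-(5 - 1))² = 15301 - 4*(-1*4)² = 15301 - 4*(-4)² = 15301 - 4*16 = 15301 - 1*64 = 15301 - 64 = 15237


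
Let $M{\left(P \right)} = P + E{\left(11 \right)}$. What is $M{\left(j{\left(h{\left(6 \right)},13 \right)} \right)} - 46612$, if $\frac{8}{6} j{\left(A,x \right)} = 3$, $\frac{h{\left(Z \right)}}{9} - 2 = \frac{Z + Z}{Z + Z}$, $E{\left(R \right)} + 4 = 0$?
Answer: $- \frac{186455}{4} \approx -46614.0$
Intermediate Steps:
$E{\left(R \right)} = -4$ ($E{\left(R \right)} = -4 + 0 = -4$)
$h{\left(Z \right)} = 27$ ($h{\left(Z \right)} = 18 + 9 \frac{Z + Z}{Z + Z} = 18 + 9 \frac{2 Z}{2 Z} = 18 + 9 \cdot 2 Z \frac{1}{2 Z} = 18 + 9 \cdot 1 = 18 + 9 = 27$)
$j{\left(A,x \right)} = \frac{9}{4}$ ($j{\left(A,x \right)} = \frac{3}{4} \cdot 3 = \frac{9}{4}$)
$M{\left(P \right)} = -4 + P$ ($M{\left(P \right)} = P - 4 = -4 + P$)
$M{\left(j{\left(h{\left(6 \right)},13 \right)} \right)} - 46612 = \left(-4 + \frac{9}{4}\right) - 46612 = - \frac{7}{4} - 46612 = - \frac{186455}{4}$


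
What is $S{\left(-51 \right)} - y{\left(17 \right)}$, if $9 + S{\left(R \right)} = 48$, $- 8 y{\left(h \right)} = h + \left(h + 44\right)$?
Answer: $\frac{195}{4} \approx 48.75$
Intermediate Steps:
$y{\left(h \right)} = - \frac{11}{2} - \frac{h}{4}$ ($y{\left(h \right)} = - \frac{h + \left(h + 44\right)}{8} = - \frac{h + \left(44 + h\right)}{8} = - \frac{44 + 2 h}{8} = - \frac{11}{2} - \frac{h}{4}$)
$S{\left(R \right)} = 39$ ($S{\left(R \right)} = -9 + 48 = 39$)
$S{\left(-51 \right)} - y{\left(17 \right)} = 39 - \left(- \frac{11}{2} - \frac{17}{4}\right) = 39 - - \frac{39}{4} = 39 + \frac{39}{4} = \frac{195}{4}$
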